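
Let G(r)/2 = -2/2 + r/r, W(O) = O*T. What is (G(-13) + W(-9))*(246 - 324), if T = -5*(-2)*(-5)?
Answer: -35100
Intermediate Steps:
T = -50 (T = 10*(-5) = -50)
W(O) = -50*O (W(O) = O*(-50) = -50*O)
G(r) = 0 (G(r) = 2*(-2/2 + r/r) = 2*(-2*1/2 + 1) = 2*(-1 + 1) = 2*0 = 0)
(G(-13) + W(-9))*(246 - 324) = (0 - 50*(-9))*(246 - 324) = (0 + 450)*(-78) = 450*(-78) = -35100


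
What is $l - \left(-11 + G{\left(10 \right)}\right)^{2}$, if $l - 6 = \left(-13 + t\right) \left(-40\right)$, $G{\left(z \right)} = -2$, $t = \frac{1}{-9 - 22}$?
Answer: $\frac{11107}{31} \approx 358.29$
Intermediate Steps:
$t = - \frac{1}{31}$ ($t = \frac{1}{-31} = - \frac{1}{31} \approx -0.032258$)
$l = \frac{16346}{31}$ ($l = 6 + \left(-13 - \frac{1}{31}\right) \left(-40\right) = 6 - - \frac{16160}{31} = 6 + \frac{16160}{31} = \frac{16346}{31} \approx 527.29$)
$l - \left(-11 + G{\left(10 \right)}\right)^{2} = \frac{16346}{31} - \left(-11 - 2\right)^{2} = \frac{16346}{31} - \left(-13\right)^{2} = \frac{16346}{31} - 169 = \frac{11107}{31}$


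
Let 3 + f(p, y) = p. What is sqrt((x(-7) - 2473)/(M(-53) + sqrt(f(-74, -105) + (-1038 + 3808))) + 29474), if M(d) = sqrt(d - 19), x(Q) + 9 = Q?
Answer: sqrt((-2489 + 29474*sqrt(2693) + 176844*I*sqrt(2))/(sqrt(2693) + 6*I*sqrt(2))) ≈ 171.54 + 0.022*I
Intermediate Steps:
x(Q) = -9 + Q
f(p, y) = -3 + p
M(d) = sqrt(-19 + d)
sqrt((x(-7) - 2473)/(M(-53) + sqrt(f(-74, -105) + (-1038 + 3808))) + 29474) = sqrt(((-9 - 7) - 2473)/(sqrt(-19 - 53) + sqrt((-3 - 74) + (-1038 + 3808))) + 29474) = sqrt((-16 - 2473)/(sqrt(-72) + sqrt(-77 + 2770)) + 29474) = sqrt(-2489/(6*I*sqrt(2) + sqrt(2693)) + 29474) = sqrt(-2489/(sqrt(2693) + 6*I*sqrt(2)) + 29474) = sqrt(29474 - 2489/(sqrt(2693) + 6*I*sqrt(2)))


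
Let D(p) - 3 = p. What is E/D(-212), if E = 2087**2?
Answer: -4355569/209 ≈ -20840.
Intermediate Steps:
D(p) = 3 + p
E = 4355569
E/D(-212) = 4355569/(3 - 212) = 4355569/(-209) = 4355569*(-1/209) = -4355569/209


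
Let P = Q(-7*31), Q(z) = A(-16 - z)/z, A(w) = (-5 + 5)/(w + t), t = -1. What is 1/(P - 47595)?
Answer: -1/47595 ≈ -2.1011e-5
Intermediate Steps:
A(w) = 0 (A(w) = (-5 + 5)/(w - 1) = 0/(-1 + w) = 0)
Q(z) = 0 (Q(z) = 0/z = 0)
P = 0
1/(P - 47595) = 1/(0 - 47595) = 1/(-47595) = -1/47595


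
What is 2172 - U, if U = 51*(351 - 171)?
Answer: -7008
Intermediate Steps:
U = 9180 (U = 51*180 = 9180)
2172 - U = 2172 - 1*9180 = 2172 - 9180 = -7008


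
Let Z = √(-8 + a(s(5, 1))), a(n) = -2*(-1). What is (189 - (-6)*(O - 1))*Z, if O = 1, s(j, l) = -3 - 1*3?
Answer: 189*I*√6 ≈ 462.95*I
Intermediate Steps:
s(j, l) = -6 (s(j, l) = -3 - 3 = -6)
a(n) = 2
Z = I*√6 (Z = √(-8 + 2) = √(-6) = I*√6 ≈ 2.4495*I)
(189 - (-6)*(O - 1))*Z = (189 - (-6)*(1 - 1))*(I*√6) = (189 - (-6)*0)*(I*√6) = (189 - 1*0)*(I*√6) = (189 + 0)*(I*√6) = 189*(I*√6) = 189*I*√6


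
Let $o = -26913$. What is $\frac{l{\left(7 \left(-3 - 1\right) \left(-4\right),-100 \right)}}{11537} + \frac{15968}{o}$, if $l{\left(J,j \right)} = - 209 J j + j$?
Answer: $\frac{62811036284}{310495281} \approx 202.29$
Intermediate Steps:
$l{\left(J,j \right)} = j - 209 J j$ ($l{\left(J,j \right)} = - 209 J j + j = j - 209 J j$)
$\frac{l{\left(7 \left(-3 - 1\right) \left(-4\right),-100 \right)}}{11537} + \frac{15968}{o} = \frac{\left(-100\right) \left(1 - 209 \cdot 7 \left(-3 - 1\right) \left(-4\right)\right)}{11537} + \frac{15968}{-26913} = - 100 \left(1 - 209 \cdot 7 \left(-3 - 1\right) \left(-4\right)\right) \frac{1}{11537} + 15968 \left(- \frac{1}{26913}\right) = - 100 \left(1 - 209 \cdot 7 \left(-4\right) \left(-4\right)\right) \frac{1}{11537} - \frac{15968}{26913} = - 100 \left(1 - 209 \left(\left(-28\right) \left(-4\right)\right)\right) \frac{1}{11537} - \frac{15968}{26913} = - 100 \left(1 - 23408\right) \frac{1}{11537} - \frac{15968}{26913} = \left(-100\right) \left(-23407\right) \frac{1}{11537} - \frac{15968}{26913} = 2340700 \cdot \frac{1}{11537} - \frac{15968}{26913} = \frac{2340700}{11537} - \frac{15968}{26913} = \frac{62811036284}{310495281}$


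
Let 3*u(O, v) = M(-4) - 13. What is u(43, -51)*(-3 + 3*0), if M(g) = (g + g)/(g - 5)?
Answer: 109/9 ≈ 12.111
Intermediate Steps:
M(g) = 2*g/(-5 + g) (M(g) = (2*g)/(-5 + g) = 2*g/(-5 + g))
u(O, v) = -109/27 (u(O, v) = (2*(-4)/(-5 - 4) - 13)/3 = (2*(-4)/(-9) - 13)/3 = (2*(-4)*(-⅑) - 13)/3 = (8/9 - 13)/3 = (⅓)*(-109/9) = -109/27)
u(43, -51)*(-3 + 3*0) = -109*(-3 + 3*0)/27 = -109*(-3 + 0)/27 = -109/27*(-3) = 109/9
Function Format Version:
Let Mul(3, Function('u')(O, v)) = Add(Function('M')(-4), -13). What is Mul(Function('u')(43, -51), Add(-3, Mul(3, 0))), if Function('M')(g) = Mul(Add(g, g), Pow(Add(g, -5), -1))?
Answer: Rational(109, 9) ≈ 12.111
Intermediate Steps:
Function('M')(g) = Mul(2, g, Pow(Add(-5, g), -1)) (Function('M')(g) = Mul(Mul(2, g), Pow(Add(-5, g), -1)) = Mul(2, g, Pow(Add(-5, g), -1)))
Function('u')(O, v) = Rational(-109, 27) (Function('u')(O, v) = Mul(Rational(1, 3), Add(Mul(2, -4, Pow(Add(-5, -4), -1)), -13)) = Mul(Rational(1, 3), Add(Mul(2, -4, Pow(-9, -1)), -13)) = Mul(Rational(1, 3), Add(Mul(2, -4, Rational(-1, 9)), -13)) = Mul(Rational(1, 3), Add(Rational(8, 9), -13)) = Mul(Rational(1, 3), Rational(-109, 9)) = Rational(-109, 27))
Mul(Function('u')(43, -51), Add(-3, Mul(3, 0))) = Mul(Rational(-109, 27), Add(-3, Mul(3, 0))) = Mul(Rational(-109, 27), Add(-3, 0)) = Mul(Rational(-109, 27), -3) = Rational(109, 9)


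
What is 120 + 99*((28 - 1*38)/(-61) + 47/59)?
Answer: 774123/3599 ≈ 215.09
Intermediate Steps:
120 + 99*((28 - 1*38)/(-61) + 47/59) = 120 + 99*((28 - 38)*(-1/61) + 47*(1/59)) = 120 + 99*(-10*(-1/61) + 47/59) = 120 + 99*(10/61 + 47/59) = 120 + 99*(3457/3599) = 120 + 342243/3599 = 774123/3599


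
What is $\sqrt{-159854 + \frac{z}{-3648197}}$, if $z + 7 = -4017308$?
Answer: $\frac{i \sqrt{43419118292565119}}{521171} \approx 399.82 i$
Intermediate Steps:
$z = -4017315$ ($z = -7 - 4017308 = -4017315$)
$\sqrt{-159854 + \frac{z}{-3648197}} = \sqrt{-159854 - \frac{4017315}{-3648197}} = \sqrt{-159854 - - \frac{4017315}{3648197}} = \sqrt{-159854 + \frac{4017315}{3648197}} = \sqrt{- \frac{583174865923}{3648197}} = \frac{i \sqrt{43419118292565119}}{521171}$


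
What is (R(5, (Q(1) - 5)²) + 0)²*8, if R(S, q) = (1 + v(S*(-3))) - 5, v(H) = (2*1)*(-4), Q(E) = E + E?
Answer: 1152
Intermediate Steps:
Q(E) = 2*E
v(H) = -8 (v(H) = 2*(-4) = -8)
R(S, q) = -12 (R(S, q) = (1 - 8) - 5 = -7 - 5 = -12)
(R(5, (Q(1) - 5)²) + 0)²*8 = (-12 + 0)²*8 = (-12)²*8 = 144*8 = 1152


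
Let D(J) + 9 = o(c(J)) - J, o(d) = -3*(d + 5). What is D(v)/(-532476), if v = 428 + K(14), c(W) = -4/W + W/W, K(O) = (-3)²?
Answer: 50689/58173003 ≈ 0.00087135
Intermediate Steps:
K(O) = 9
c(W) = 1 - 4/W (c(W) = -4/W + 1 = 1 - 4/W)
o(d) = -15 - 3*d (o(d) = -3*(5 + d) = -15 - 3*d)
v = 437 (v = 428 + 9 = 437)
D(J) = -24 - J - 3*(-4 + J)/J (D(J) = -9 + ((-15 - 3*(-4 + J)/J) - J) = -9 + (-15 - J - 3*(-4 + J)/J) = -24 - J - 3*(-4 + J)/J)
D(v)/(-532476) = (-27 - 1*437 + 12/437)/(-532476) = (-27 - 437 + 12*(1/437))*(-1/532476) = (-27 - 437 + 12/437)*(-1/532476) = -202756/437*(-1/532476) = 50689/58173003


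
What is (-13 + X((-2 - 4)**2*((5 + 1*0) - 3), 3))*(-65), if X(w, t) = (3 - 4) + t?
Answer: 715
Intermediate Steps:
X(w, t) = -1 + t
(-13 + X((-2 - 4)**2*((5 + 1*0) - 3), 3))*(-65) = (-13 + (-1 + 3))*(-65) = (-13 + 2)*(-65) = -11*(-65) = 715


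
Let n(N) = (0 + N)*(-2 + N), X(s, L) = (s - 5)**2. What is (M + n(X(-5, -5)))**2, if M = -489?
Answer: 86694721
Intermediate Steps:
X(s, L) = (-5 + s)**2
n(N) = N*(-2 + N)
(M + n(X(-5, -5)))**2 = (-489 + (-5 - 5)**2*(-2 + (-5 - 5)**2))**2 = (-489 + (-10)**2*(-2 + (-10)**2))**2 = (-489 + 100*(-2 + 100))**2 = (-489 + 100*98)**2 = (-489 + 9800)**2 = 9311**2 = 86694721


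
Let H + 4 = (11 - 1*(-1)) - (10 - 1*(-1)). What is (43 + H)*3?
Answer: 120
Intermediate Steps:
H = -3 (H = -4 + ((11 - 1*(-1)) - (10 - 1*(-1))) = -4 + ((11 + 1) - (10 + 1)) = -4 + (12 - 1*11) = -4 + (12 - 11) = -4 + 1 = -3)
(43 + H)*3 = (43 - 3)*3 = 40*3 = 120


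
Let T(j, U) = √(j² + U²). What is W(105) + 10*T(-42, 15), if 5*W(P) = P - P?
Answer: 30*√221 ≈ 445.98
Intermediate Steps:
W(P) = 0 (W(P) = (P - P)/5 = (⅕)*0 = 0)
T(j, U) = √(U² + j²)
W(105) + 10*T(-42, 15) = 0 + 10*√(15² + (-42)²) = 0 + 10*√(225 + 1764) = 0 + 10*√1989 = 0 + 10*(3*√221) = 0 + 30*√221 = 30*√221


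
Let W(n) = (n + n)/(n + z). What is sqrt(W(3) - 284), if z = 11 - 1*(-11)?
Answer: I*sqrt(7094)/5 ≈ 16.845*I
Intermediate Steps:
z = 22 (z = 11 + 11 = 22)
W(n) = 2*n/(22 + n) (W(n) = (n + n)/(n + 22) = (2*n)/(22 + n) = 2*n/(22 + n))
sqrt(W(3) - 284) = sqrt(2*3/(22 + 3) - 284) = sqrt(2*3/25 - 284) = sqrt(2*3*(1/25) - 284) = sqrt(6/25 - 284) = sqrt(-7094/25) = I*sqrt(7094)/5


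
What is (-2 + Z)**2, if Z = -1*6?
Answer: 64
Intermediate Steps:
Z = -6
(-2 + Z)**2 = (-2 - 6)**2 = (-8)**2 = 64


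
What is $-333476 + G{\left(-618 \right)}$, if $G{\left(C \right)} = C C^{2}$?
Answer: $-236362508$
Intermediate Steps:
$G{\left(C \right)} = C^{3}$
$-333476 + G{\left(-618 \right)} = -333476 + \left(-618\right)^{3} = -333476 - 236029032 = -236362508$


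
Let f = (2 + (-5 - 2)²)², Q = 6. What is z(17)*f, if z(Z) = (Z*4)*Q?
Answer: 1061208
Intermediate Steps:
f = 2601 (f = (2 + (-7)²)² = (2 + 49)² = 51² = 2601)
z(Z) = 24*Z (z(Z) = (Z*4)*6 = (4*Z)*6 = 24*Z)
z(17)*f = (24*17)*2601 = 408*2601 = 1061208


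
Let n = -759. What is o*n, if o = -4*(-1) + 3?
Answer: -5313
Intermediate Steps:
o = 7 (o = 4 + 3 = 7)
o*n = 7*(-759) = -5313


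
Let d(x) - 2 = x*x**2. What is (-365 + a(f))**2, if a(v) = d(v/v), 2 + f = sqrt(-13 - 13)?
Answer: 131044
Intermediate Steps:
f = -2 + I*sqrt(26) (f = -2 + sqrt(-13 - 13) = -2 + sqrt(-26) = -2 + I*sqrt(26) ≈ -2.0 + 5.099*I)
d(x) = 2 + x**3 (d(x) = 2 + x*x**2 = 2 + x**3)
a(v) = 3 (a(v) = 2 + (v/v)**3 = 2 + 1**3 = 2 + 1 = 3)
(-365 + a(f))**2 = (-365 + 3)**2 = (-362)**2 = 131044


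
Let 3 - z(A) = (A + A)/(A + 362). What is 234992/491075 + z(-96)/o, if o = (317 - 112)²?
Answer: 52547589701/109791110975 ≈ 0.47861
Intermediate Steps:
o = 42025 (o = 205² = 42025)
z(A) = 3 - 2*A/(362 + A) (z(A) = 3 - (A + A)/(A + 362) = 3 - 2*A/(362 + A))
234992/491075 + z(-96)/o = 234992/491075 + ((1086 - 96)/(362 - 96))/42025 = 234992*(1/491075) + (990/266)*(1/42025) = 234992/491075 + ((1/266)*990)*(1/42025) = 234992/491075 + (495/133)*(1/42025) = 234992/491075 + 99/1117865 = 52547589701/109791110975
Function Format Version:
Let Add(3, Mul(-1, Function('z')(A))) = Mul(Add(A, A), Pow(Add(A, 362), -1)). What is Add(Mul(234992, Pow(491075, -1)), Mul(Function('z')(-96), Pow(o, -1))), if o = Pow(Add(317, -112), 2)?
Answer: Rational(52547589701, 109791110975) ≈ 0.47861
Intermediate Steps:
o = 42025 (o = Pow(205, 2) = 42025)
Function('z')(A) = Add(3, Mul(-2, A, Pow(Add(362, A), -1))) (Function('z')(A) = Add(3, Mul(-1, Mul(Add(A, A), Pow(Add(A, 362), -1)))) = Add(3, Mul(-1, Mul(Mul(2, A), Pow(Add(362, A), -1)))) = Add(3, Mul(-1, Mul(2, A, Pow(Add(362, A), -1)))) = Add(3, Mul(-2, A, Pow(Add(362, A), -1))))
Add(Mul(234992, Pow(491075, -1)), Mul(Function('z')(-96), Pow(o, -1))) = Add(Mul(234992, Pow(491075, -1)), Mul(Mul(Pow(Add(362, -96), -1), Add(1086, -96)), Pow(42025, -1))) = Add(Mul(234992, Rational(1, 491075)), Mul(Mul(Pow(266, -1), 990), Rational(1, 42025))) = Add(Rational(234992, 491075), Mul(Mul(Rational(1, 266), 990), Rational(1, 42025))) = Add(Rational(234992, 491075), Mul(Rational(495, 133), Rational(1, 42025))) = Add(Rational(234992, 491075), Rational(99, 1117865)) = Rational(52547589701, 109791110975)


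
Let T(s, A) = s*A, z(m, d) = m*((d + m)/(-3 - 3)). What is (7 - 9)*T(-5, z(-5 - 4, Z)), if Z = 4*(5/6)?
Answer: -85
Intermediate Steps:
Z = 10/3 (Z = 4*(5*(⅙)) = 4*(⅚) = 10/3 ≈ 3.3333)
z(m, d) = m*(-d/6 - m/6) (z(m, d) = m*((d + m)/(-6)) = m*((d + m)*(-⅙)) = m*(-d/6 - m/6))
T(s, A) = A*s
(7 - 9)*T(-5, z(-5 - 4, Z)) = (7 - 9)*(-(-5 - 4)*(10/3 + (-5 - 4))/6*(-5)) = -2*(-⅙*(-9)*(10/3 - 9))*(-5) = -2*(-⅙*(-9)*(-17/3))*(-5) = -(-17)*(-5) = -2*85/2 = -85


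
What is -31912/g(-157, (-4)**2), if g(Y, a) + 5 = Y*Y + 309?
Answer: -31912/24953 ≈ -1.2789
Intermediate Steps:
g(Y, a) = 304 + Y**2 (g(Y, a) = -5 + (Y*Y + 309) = -5 + (Y**2 + 309) = -5 + (309 + Y**2) = 304 + Y**2)
-31912/g(-157, (-4)**2) = -31912/(304 + (-157)**2) = -31912/(304 + 24649) = -31912/24953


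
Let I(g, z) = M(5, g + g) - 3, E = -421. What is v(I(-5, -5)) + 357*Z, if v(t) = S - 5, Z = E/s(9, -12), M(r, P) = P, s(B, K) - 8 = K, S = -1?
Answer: 150273/4 ≈ 37568.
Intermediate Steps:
s(B, K) = 8 + K
I(g, z) = -3 + 2*g (I(g, z) = (g + g) - 3 = 2*g - 3 = -3 + 2*g)
Z = 421/4 (Z = -421/(8 - 12) = -421/(-4) = -421*(-1/4) = 421/4 ≈ 105.25)
v(t) = -6 (v(t) = -1 - 5 = -6)
v(I(-5, -5)) + 357*Z = -6 + 357*(421/4) = -6 + 150297/4 = 150273/4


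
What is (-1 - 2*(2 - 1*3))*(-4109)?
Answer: -4109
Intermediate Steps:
(-1 - 2*(2 - 1*3))*(-4109) = (-1 - 2*(2 - 3))*(-4109) = (-1 - 2*(-1))*(-4109) = (-1 + 2)*(-4109) = 1*(-4109) = -4109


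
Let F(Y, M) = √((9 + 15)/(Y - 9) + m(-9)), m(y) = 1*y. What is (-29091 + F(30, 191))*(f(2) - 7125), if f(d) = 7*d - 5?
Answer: 207011556 - 7116*I*√385/7 ≈ 2.0701e+8 - 19947.0*I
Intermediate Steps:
f(d) = -5 + 7*d
m(y) = y
F(Y, M) = √(-9 + 24/(-9 + Y)) (F(Y, M) = √((9 + 15)/(Y - 9) - 9) = √(24/(-9 + Y) - 9) = √(-9 + 24/(-9 + Y)))
(-29091 + F(30, 191))*(f(2) - 7125) = (-29091 + √3*√((35 - 3*30)/(-9 + 30)))*((-5 + 7*2) - 7125) = (-29091 + √3*√((35 - 90)/21))*((-5 + 14) - 7125) = (-29091 + √3*√((1/21)*(-55)))*(9 - 7125) = (-29091 + √3*√(-55/21))*(-7116) = (-29091 + √3*(I*√1155/21))*(-7116) = (-29091 + I*√385/7)*(-7116) = 207011556 - 7116*I*√385/7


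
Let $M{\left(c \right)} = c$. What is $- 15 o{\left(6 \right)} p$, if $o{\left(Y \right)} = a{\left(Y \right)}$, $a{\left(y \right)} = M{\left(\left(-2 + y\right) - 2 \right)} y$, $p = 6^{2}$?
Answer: $-6480$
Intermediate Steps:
$p = 36$
$a{\left(y \right)} = y \left(-4 + y\right)$ ($a{\left(y \right)} = \left(\left(-2 + y\right) - 2\right) y = \left(-4 + y\right) y = y \left(-4 + y\right)$)
$o{\left(Y \right)} = Y \left(-4 + Y\right)$
$- 15 o{\left(6 \right)} p = - 15 \cdot 6 \left(-4 + 6\right) 36 = - 15 \cdot 6 \cdot 2 \cdot 36 = \left(-15\right) 12 \cdot 36 = \left(-180\right) 36 = -6480$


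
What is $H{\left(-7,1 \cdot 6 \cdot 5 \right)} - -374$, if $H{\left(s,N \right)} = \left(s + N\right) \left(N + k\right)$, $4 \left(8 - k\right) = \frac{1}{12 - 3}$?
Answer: $\frac{44905}{36} \approx 1247.4$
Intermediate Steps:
$k = \frac{287}{36}$ ($k = 8 - \frac{1}{4 \left(12 - 3\right)} = 8 - \frac{1}{4 \cdot 9} = 8 - \frac{1}{36} = \frac{287}{36} \approx 7.9722$)
$H{\left(s,N \right)} = \left(\frac{287}{36} + N\right) \left(N + s\right)$ ($H{\left(s,N \right)} = \left(s + N\right) \left(N + \frac{287}{36}\right) = \left(N + s\right) \left(\frac{287}{36} + N\right) = \left(\frac{287}{36} + N\right) \left(N + s\right)$)
$H{\left(-7,1 \cdot 6 \cdot 5 \right)} - -374 = \left(\left(1 \cdot 6 \cdot 5\right)^{2} + \frac{287 \cdot 1 \cdot 6 \cdot 5}{36} + \frac{287}{36} \left(-7\right) + 1 \cdot 6 \cdot 5 \left(-7\right)\right) - -374 = \left(\left(6 \cdot 5\right)^{2} + \frac{287 \cdot 6 \cdot 5}{36} - \frac{2009}{36} + 6 \cdot 5 \left(-7\right)\right) + 374 = \left(30^{2} + \frac{287}{36} \cdot 30 - \frac{2009}{36} + 30 \left(-7\right)\right) + 374 = \left(900 + \frac{1435}{6} - \frac{2009}{36} - 210\right) + 374 = \frac{31441}{36} + 374 = \frac{44905}{36}$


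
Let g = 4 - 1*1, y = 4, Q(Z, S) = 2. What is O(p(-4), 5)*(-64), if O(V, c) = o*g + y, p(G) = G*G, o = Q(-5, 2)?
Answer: -640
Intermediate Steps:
g = 3 (g = 4 - 1 = 3)
o = 2
p(G) = G²
O(V, c) = 10 (O(V, c) = 2*3 + 4 = 6 + 4 = 10)
O(p(-4), 5)*(-64) = 10*(-64) = -640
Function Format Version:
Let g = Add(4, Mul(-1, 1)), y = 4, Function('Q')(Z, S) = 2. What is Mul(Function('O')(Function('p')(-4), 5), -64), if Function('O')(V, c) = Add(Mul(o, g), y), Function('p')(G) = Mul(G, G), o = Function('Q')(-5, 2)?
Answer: -640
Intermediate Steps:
g = 3 (g = Add(4, -1) = 3)
o = 2
Function('p')(G) = Pow(G, 2)
Function('O')(V, c) = 10 (Function('O')(V, c) = Add(Mul(2, 3), 4) = Add(6, 4) = 10)
Mul(Function('O')(Function('p')(-4), 5), -64) = Mul(10, -64) = -640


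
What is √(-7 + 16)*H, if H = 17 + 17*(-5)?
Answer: -204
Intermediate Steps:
H = -68 (H = 17 - 85 = -68)
√(-7 + 16)*H = √(-7 + 16)*(-68) = √9*(-68) = 3*(-68) = -204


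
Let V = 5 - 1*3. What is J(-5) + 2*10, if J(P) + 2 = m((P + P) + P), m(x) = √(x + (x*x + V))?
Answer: 18 + 2*√53 ≈ 32.560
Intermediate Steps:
V = 2 (V = 5 - 3 = 2)
m(x) = √(2 + x + x²) (m(x) = √(x + (x*x + 2)) = √(x + (x² + 2)) = √(x + (2 + x²)) = √(2 + x + x²))
J(P) = -2 + √(2 + 3*P + 9*P²) (J(P) = -2 + √(2 + ((P + P) + P) + ((P + P) + P)²) = -2 + √(2 + (2*P + P) + (2*P + P)²) = -2 + √(2 + 3*P + (3*P)²) = -2 + √(2 + 3*P + 9*P²))
J(-5) + 2*10 = (-2 + √(2 + 3*(-5) + 9*(-5)²)) + 2*10 = (-2 + √(2 - 15 + 9*25)) + 20 = (-2 + √(2 - 15 + 225)) + 20 = (-2 + √212) + 20 = (-2 + 2*√53) + 20 = 18 + 2*√53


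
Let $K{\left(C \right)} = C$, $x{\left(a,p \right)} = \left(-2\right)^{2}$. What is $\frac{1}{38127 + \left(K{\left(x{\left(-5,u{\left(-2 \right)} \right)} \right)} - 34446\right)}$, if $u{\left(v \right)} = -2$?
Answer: $\frac{1}{3685} \approx 0.00027137$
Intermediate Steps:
$x{\left(a,p \right)} = 4$
$\frac{1}{38127 + \left(K{\left(x{\left(-5,u{\left(-2 \right)} \right)} \right)} - 34446\right)} = \frac{1}{38127 + \left(4 - 34446\right)} = \frac{1}{38127 - 34442} = \frac{1}{3685}$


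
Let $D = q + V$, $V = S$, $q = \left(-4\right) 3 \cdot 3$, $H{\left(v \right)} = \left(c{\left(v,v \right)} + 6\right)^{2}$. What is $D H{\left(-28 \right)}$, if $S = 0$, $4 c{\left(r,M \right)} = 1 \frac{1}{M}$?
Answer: $- \frac{4052169}{3136} \approx -1292.1$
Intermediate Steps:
$c{\left(r,M \right)} = \frac{1}{4 M}$ ($c{\left(r,M \right)} = \frac{1 \frac{1}{M}}{4} = \frac{1}{4 M}$)
$H{\left(v \right)} = \left(6 + \frac{1}{4 v}\right)^{2}$ ($H{\left(v \right)} = \left(\frac{1}{4 v} + 6\right)^{2} = \left(6 + \frac{1}{4 v}\right)^{2}$)
$q = -36$ ($q = \left(-12\right) 3 = -36$)
$V = 0$
$D = -36$ ($D = -36 + 0 = -36$)
$D H{\left(-28 \right)} = - 36 \frac{\left(1 + 24 \left(-28\right)\right)^{2}}{16 \cdot 784} = - 36 \cdot \frac{1}{16} \cdot \frac{1}{784} \left(1 - 672\right)^{2} = - 36 \cdot \frac{1}{16} \cdot \frac{1}{784} \left(-671\right)^{2} = - 36 \cdot \frac{1}{16} \cdot \frac{1}{784} \cdot 450241 = \left(-36\right) \frac{450241}{12544} = - \frac{4052169}{3136}$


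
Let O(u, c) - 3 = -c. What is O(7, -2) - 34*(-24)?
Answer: 821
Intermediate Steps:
O(u, c) = 3 - c
O(7, -2) - 34*(-24) = (3 - 1*(-2)) - 34*(-24) = (3 + 2) + 816 = 5 + 816 = 821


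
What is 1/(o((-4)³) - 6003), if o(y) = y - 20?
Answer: -1/6087 ≈ -0.00016428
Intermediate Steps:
o(y) = -20 + y
1/(o((-4)³) - 6003) = 1/((-20 + (-4)³) - 6003) = 1/((-20 - 64) - 6003) = 1/(-84 - 6003) = 1/(-6087) = -1/6087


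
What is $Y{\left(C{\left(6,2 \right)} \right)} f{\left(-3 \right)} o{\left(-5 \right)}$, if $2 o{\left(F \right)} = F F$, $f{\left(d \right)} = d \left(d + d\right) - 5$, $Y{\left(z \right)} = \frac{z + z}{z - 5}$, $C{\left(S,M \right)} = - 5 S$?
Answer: $\frac{1950}{7} \approx 278.57$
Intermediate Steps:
$Y{\left(z \right)} = \frac{2 z}{-5 + z}$
$f{\left(d \right)} = -5 + 2 d^{2}$ ($f{\left(d \right)} = d 2 d - 5 = 2 d^{2} - 5 = -5 + 2 d^{2}$)
$o{\left(F \right)} = \frac{F^{2}}{2}$ ($o{\left(F \right)} = \frac{F F}{2} = \frac{F^{2}}{2}$)
$Y{\left(C{\left(6,2 \right)} \right)} f{\left(-3 \right)} o{\left(-5 \right)} = \frac{2 \left(\left(-5\right) 6\right)}{-5 - 30} \left(-5 + 2 \left(-3\right)^{2}\right) \frac{\left(-5\right)^{2}}{2} = 2 \left(-30\right) \frac{1}{-5 - 30} \left(-5 + 2 \cdot 9\right) \frac{1}{2} \cdot 25 = 2 \left(-30\right) \frac{1}{-35} \left(-5 + 18\right) \frac{25}{2} = 2 \left(-30\right) \left(- \frac{1}{35}\right) 13 \cdot \frac{25}{2} = \frac{12}{7} \cdot 13 \cdot \frac{25}{2} = \frac{156}{7} \cdot \frac{25}{2} = \frac{1950}{7}$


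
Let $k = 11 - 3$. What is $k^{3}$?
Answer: $512$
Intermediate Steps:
$k = 8$
$k^{3} = 8^{3} = 512$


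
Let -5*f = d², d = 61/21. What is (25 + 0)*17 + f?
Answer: 933404/2205 ≈ 423.31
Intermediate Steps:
d = 61/21 (d = 61*(1/21) = 61/21 ≈ 2.9048)
f = -3721/2205 (f = -(61/21)²/5 = -⅕*3721/441 = -3721/2205 ≈ -1.6875)
(25 + 0)*17 + f = (25 + 0)*17 - 3721/2205 = 25*17 - 3721/2205 = 425 - 3721/2205 = 933404/2205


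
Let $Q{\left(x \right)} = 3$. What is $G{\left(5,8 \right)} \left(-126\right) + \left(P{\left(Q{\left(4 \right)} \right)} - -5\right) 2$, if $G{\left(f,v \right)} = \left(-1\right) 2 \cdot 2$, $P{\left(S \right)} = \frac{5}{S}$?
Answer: $\frac{1552}{3} \approx 517.33$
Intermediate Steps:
$G{\left(f,v \right)} = -4$ ($G{\left(f,v \right)} = \left(-2\right) 2 = -4$)
$G{\left(5,8 \right)} \left(-126\right) + \left(P{\left(Q{\left(4 \right)} \right)} - -5\right) 2 = \left(-4\right) \left(-126\right) + \left(\frac{5}{3} - -5\right) 2 = 504 + \left(5 \cdot \frac{1}{3} + 5\right) 2 = 504 + \left(\frac{5}{3} + 5\right) 2 = 504 + \frac{20}{3} \cdot 2 = 504 + \frac{40}{3} = \frac{1552}{3}$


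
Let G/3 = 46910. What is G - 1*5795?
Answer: 134935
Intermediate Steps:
G = 140730 (G = 3*46910 = 140730)
G - 1*5795 = 140730 - 1*5795 = 140730 - 5795 = 134935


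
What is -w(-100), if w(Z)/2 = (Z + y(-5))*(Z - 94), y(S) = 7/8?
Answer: -76921/2 ≈ -38461.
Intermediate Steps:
y(S) = 7/8 (y(S) = 7*(1/8) = 7/8)
w(Z) = 2*(-94 + Z)*(7/8 + Z) (w(Z) = 2*((Z + 7/8)*(Z - 94)) = 2*((7/8 + Z)*(-94 + Z)) = 2*((-94 + Z)*(7/8 + Z)) = 2*(-94 + Z)*(7/8 + Z))
-w(-100) = -(-329/2 + 2*(-100)**2 - 745/4*(-100)) = -(-329/2 + 2*10000 + 18625) = -(-329/2 + 20000 + 18625) = -1*76921/2 = -76921/2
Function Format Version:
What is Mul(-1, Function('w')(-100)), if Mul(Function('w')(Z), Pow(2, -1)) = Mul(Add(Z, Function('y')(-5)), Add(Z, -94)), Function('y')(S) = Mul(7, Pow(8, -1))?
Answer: Rational(-76921, 2) ≈ -38461.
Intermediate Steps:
Function('y')(S) = Rational(7, 8) (Function('y')(S) = Mul(7, Rational(1, 8)) = Rational(7, 8))
Function('w')(Z) = Mul(2, Add(-94, Z), Add(Rational(7, 8), Z)) (Function('w')(Z) = Mul(2, Mul(Add(Z, Rational(7, 8)), Add(Z, -94))) = Mul(2, Mul(Add(Rational(7, 8), Z), Add(-94, Z))) = Mul(2, Mul(Add(-94, Z), Add(Rational(7, 8), Z))) = Mul(2, Add(-94, Z), Add(Rational(7, 8), Z)))
Mul(-1, Function('w')(-100)) = Mul(-1, Add(Rational(-329, 2), Mul(2, Pow(-100, 2)), Mul(Rational(-745, 4), -100))) = Mul(-1, Add(Rational(-329, 2), Mul(2, 10000), 18625)) = Mul(-1, Add(Rational(-329, 2), 20000, 18625)) = Mul(-1, Rational(76921, 2)) = Rational(-76921, 2)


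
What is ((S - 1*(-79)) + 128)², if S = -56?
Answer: 22801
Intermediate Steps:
((S - 1*(-79)) + 128)² = ((-56 - 1*(-79)) + 128)² = ((-56 + 79) + 128)² = (23 + 128)² = 151² = 22801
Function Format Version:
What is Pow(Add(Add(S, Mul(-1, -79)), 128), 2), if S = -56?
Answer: 22801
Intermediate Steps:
Pow(Add(Add(S, Mul(-1, -79)), 128), 2) = Pow(Add(Add(-56, Mul(-1, -79)), 128), 2) = Pow(Add(Add(-56, 79), 128), 2) = Pow(Add(23, 128), 2) = Pow(151, 2) = 22801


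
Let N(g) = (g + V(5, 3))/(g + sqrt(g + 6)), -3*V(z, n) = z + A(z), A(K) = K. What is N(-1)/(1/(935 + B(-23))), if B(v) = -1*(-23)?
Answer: -6227/6 - 6227*sqrt(5)/6 ≈ -3358.5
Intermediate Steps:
V(z, n) = -2*z/3 (V(z, n) = -(z + z)/3 = -2*z/3)
B(v) = 23
N(g) = (-10/3 + g)/(g + sqrt(6 + g)) (N(g) = (g - 2/3*5)/(g + sqrt(g + 6)) = (g - 10/3)/(g + sqrt(6 + g)) = (-10/3 + g)/(g + sqrt(6 + g)))
N(-1)/(1/(935 + B(-23))) = ((-10/3 - 1)/(-1 + sqrt(6 - 1)))/(1/(935 + 23)) = (-13/3/(-1 + sqrt(5)))/(1/958) = (-13/(3*(-1 + sqrt(5))))/(1/958) = -13/(3*(-1 + sqrt(5)))*958 = -12454/(3*(-1 + sqrt(5)))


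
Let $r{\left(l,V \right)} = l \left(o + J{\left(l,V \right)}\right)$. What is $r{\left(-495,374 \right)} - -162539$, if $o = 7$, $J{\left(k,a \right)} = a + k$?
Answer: $218969$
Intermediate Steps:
$r{\left(l,V \right)} = l \left(7 + V + l\right)$ ($r{\left(l,V \right)} = l \left(7 + \left(V + l\right)\right) = l \left(7 + V + l\right)$)
$r{\left(-495,374 \right)} - -162539 = - 495 \left(7 + 374 - 495\right) - -162539 = \left(-495\right) \left(-114\right) + 162539 = 56430 + 162539 = 218969$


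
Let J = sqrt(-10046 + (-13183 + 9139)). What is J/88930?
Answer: I*sqrt(14090)/88930 ≈ 0.0013348*I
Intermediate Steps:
J = I*sqrt(14090) (J = sqrt(-10046 - 4044) = sqrt(-14090) = I*sqrt(14090) ≈ 118.7*I)
J/88930 = (I*sqrt(14090))/88930 = (I*sqrt(14090))*(1/88930) = I*sqrt(14090)/88930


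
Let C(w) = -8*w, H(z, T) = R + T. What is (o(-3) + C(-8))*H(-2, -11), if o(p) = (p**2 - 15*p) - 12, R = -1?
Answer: -1272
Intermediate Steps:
H(z, T) = -1 + T
o(p) = -12 + p**2 - 15*p
(o(-3) + C(-8))*H(-2, -11) = ((-12 + (-3)**2 - 15*(-3)) - 8*(-8))*(-1 - 11) = ((-12 + 9 + 45) + 64)*(-12) = (42 + 64)*(-12) = 106*(-12) = -1272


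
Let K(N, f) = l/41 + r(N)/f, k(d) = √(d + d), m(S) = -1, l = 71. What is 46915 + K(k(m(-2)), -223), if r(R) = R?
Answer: 1923586/41 - I*√2/223 ≈ 46917.0 - 0.0063418*I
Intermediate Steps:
k(d) = √2*√d (k(d) = √(2*d) = √2*√d)
K(N, f) = 71/41 + N/f
46915 + K(k(m(-2)), -223) = 46915 + (71/41 + (√2*√(-1))/(-223)) = 46915 + (71/41 + (√2*I)*(-1/223)) = 46915 + (71/41 + (I*√2)*(-1/223)) = 46915 + (71/41 - I*√2/223) = 1923586/41 - I*√2/223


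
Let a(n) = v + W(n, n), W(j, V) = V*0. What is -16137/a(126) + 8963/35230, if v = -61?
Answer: 569053253/2149030 ≈ 264.80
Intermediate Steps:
W(j, V) = 0
a(n) = -61 (a(n) = -61 + 0 = -61)
-16137/a(126) + 8963/35230 = -16137/(-61) + 8963/35230 = -16137*(-1/61) + 8963*(1/35230) = 16137/61 + 8963/35230 = 569053253/2149030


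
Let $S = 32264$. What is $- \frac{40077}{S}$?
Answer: $- \frac{40077}{32264} \approx -1.2422$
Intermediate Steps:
$- \frac{40077}{S} = - \frac{40077}{32264}$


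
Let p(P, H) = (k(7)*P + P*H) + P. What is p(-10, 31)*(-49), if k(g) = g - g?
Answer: 15680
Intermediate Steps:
k(g) = 0
p(P, H) = P + H*P (p(P, H) = (0*P + P*H) + P = (0 + H*P) + P = H*P + P = P + H*P)
p(-10, 31)*(-49) = -10*(1 + 31)*(-49) = -10*32*(-49) = -320*(-49) = 15680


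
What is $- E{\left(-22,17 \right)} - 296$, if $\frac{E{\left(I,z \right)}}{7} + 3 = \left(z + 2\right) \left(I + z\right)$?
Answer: $390$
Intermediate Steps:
$E{\left(I,z \right)} = -21 + 7 \left(2 + z\right) \left(I + z\right)$ ($E{\left(I,z \right)} = -21 + 7 \left(z + 2\right) \left(I + z\right) = -21 + 7 \left(2 + z\right) \left(I + z\right)$)
$- E{\left(-22,17 \right)} - 296 = - (-21 + 7 \cdot 17^{2} + 14 \left(-22\right) + 14 \cdot 17 + 7 \left(-22\right) 17) - 296 = - (-21 + 7 \cdot 289 - 308 + 238 - 2618) - 296 = - (-21 + 2023 - 308 + 238 - 2618) - 296 = \left(-1\right) \left(-686\right) - 296 = 686 - 296 = 390$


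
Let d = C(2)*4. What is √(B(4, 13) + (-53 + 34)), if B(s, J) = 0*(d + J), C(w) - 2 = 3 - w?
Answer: I*√19 ≈ 4.3589*I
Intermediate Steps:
C(w) = 5 - w (C(w) = 2 + (3 - w) = 5 - w)
d = 12 (d = (5 - 1*2)*4 = (5 - 2)*4 = 3*4 = 12)
B(s, J) = 0 (B(s, J) = 0*(12 + J) = 0)
√(B(4, 13) + (-53 + 34)) = √(0 + (-53 + 34)) = √(0 - 19) = √(-19) = I*√19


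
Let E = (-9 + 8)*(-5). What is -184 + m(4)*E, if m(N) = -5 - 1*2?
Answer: -219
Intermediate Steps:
E = 5 (E = -1*(-5) = 5)
m(N) = -7 (m(N) = -5 - 2 = -7)
-184 + m(4)*E = -184 - 7*5 = -184 - 35 = -219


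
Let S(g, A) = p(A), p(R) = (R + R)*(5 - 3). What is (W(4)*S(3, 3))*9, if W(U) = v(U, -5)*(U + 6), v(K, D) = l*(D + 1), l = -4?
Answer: 17280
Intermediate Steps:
v(K, D) = -4 - 4*D (v(K, D) = -4*(D + 1) = -4*(1 + D) = -4 - 4*D)
p(R) = 4*R (p(R) = (2*R)*2 = 4*R)
W(U) = 96 + 16*U (W(U) = (-4 - 4*(-5))*(U + 6) = (-4 + 20)*(6 + U) = 16*(6 + U) = 96 + 16*U)
S(g, A) = 4*A
(W(4)*S(3, 3))*9 = ((96 + 16*4)*(4*3))*9 = ((96 + 64)*12)*9 = (160*12)*9 = 1920*9 = 17280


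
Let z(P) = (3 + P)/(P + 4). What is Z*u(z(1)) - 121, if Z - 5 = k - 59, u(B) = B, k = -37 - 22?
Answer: -1057/5 ≈ -211.40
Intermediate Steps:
z(P) = (3 + P)/(4 + P)
k = -59
Z = -113 (Z = 5 + (-59 - 59) = 5 - 118 = -113)
Z*u(z(1)) - 121 = -113*(3 + 1)/(4 + 1) - 121 = -113*4/5 - 121 = -113*⅘ - 121 = -452/5 - 121 = -1057/5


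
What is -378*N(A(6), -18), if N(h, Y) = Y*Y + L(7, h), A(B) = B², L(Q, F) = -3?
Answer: -121338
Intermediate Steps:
N(h, Y) = -3 + Y² (N(h, Y) = Y*Y - 3 = Y² - 3 = -3 + Y²)
-378*N(A(6), -18) = -378*(-3 + (-18)²) = -378*(-3 + 324) = -378*321 = -121338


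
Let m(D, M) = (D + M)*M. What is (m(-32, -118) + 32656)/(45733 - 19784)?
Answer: 50356/25949 ≈ 1.9406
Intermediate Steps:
m(D, M) = M*(D + M)
(m(-32, -118) + 32656)/(45733 - 19784) = (-118*(-32 - 118) + 32656)/(45733 - 19784) = (-118*(-150) + 32656)/25949 = (17700 + 32656)*(1/25949) = 50356*(1/25949) = 50356/25949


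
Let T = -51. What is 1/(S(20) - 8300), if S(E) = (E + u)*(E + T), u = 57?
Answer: -1/10687 ≈ -9.3572e-5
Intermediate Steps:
S(E) = (-51 + E)*(57 + E) (S(E) = (E + 57)*(E - 51) = (57 + E)*(-51 + E) = (-51 + E)*(57 + E))
1/(S(20) - 8300) = 1/((-2907 + 20² + 6*20) - 8300) = 1/((-2907 + 400 + 120) - 8300) = 1/(-2387 - 8300) = 1/(-10687) = -1/10687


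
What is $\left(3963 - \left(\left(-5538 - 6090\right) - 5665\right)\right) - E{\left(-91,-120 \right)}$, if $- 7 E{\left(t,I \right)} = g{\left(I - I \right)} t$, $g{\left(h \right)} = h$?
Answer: $21256$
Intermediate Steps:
$E{\left(t,I \right)} = 0$ ($E{\left(t,I \right)} = - \frac{\left(I - I\right) t}{7} = - \frac{0 t}{7} = \left(- \frac{1}{7}\right) 0 = 0$)
$\left(3963 - \left(\left(-5538 - 6090\right) - 5665\right)\right) - E{\left(-91,-120 \right)} = \left(3963 - \left(\left(-5538 - 6090\right) - 5665\right)\right) - 0 = \left(3963 - \left(-11628 - 5665\right)\right) + 0 = \left(3963 - -17293\right) + 0 = \left(3963 + 17293\right) + 0 = 21256 + 0 = 21256$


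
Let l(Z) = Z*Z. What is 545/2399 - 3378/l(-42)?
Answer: -1190407/705306 ≈ -1.6878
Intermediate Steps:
l(Z) = Z²
545/2399 - 3378/l(-42) = 545/2399 - 3378/((-42)²) = 545*(1/2399) - 3378/1764 = 545/2399 - 3378*1/1764 = 545/2399 - 563/294 = -1190407/705306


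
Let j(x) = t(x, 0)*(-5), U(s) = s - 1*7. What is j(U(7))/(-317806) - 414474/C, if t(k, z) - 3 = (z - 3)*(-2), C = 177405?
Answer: -43904780273/18793457810 ≈ -2.3362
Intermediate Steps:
U(s) = -7 + s (U(s) = s - 7 = -7 + s)
t(k, z) = 9 - 2*z (t(k, z) = 3 + (z - 3)*(-2) = 3 + (-3 + z)*(-2) = 3 + (6 - 2*z) = 9 - 2*z)
j(x) = -45 (j(x) = (9 - 2*0)*(-5) = (9 + 0)*(-5) = 9*(-5) = -45)
j(U(7))/(-317806) - 414474/C = -45/(-317806) - 414474/177405 = -45*(-1/317806) - 414474*1/177405 = 45/317806 - 138158/59135 = -43904780273/18793457810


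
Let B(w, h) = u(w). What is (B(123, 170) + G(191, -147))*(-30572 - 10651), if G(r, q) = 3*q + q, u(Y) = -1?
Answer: 24280347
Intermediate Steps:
B(w, h) = -1
G(r, q) = 4*q
(B(123, 170) + G(191, -147))*(-30572 - 10651) = (-1 + 4*(-147))*(-30572 - 10651) = (-1 - 588)*(-41223) = -589*(-41223) = 24280347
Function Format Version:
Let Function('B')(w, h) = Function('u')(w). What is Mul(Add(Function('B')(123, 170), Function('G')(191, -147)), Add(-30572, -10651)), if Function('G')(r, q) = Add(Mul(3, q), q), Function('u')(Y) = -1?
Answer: 24280347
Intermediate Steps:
Function('B')(w, h) = -1
Function('G')(r, q) = Mul(4, q)
Mul(Add(Function('B')(123, 170), Function('G')(191, -147)), Add(-30572, -10651)) = Mul(Add(-1, Mul(4, -147)), Add(-30572, -10651)) = Mul(Add(-1, -588), -41223) = Mul(-589, -41223) = 24280347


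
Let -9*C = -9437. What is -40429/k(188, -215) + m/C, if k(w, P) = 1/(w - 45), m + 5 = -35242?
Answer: -54558888862/9437 ≈ -5.7814e+6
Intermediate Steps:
m = -35247 (m = -5 - 35242 = -35247)
k(w, P) = 1/(-45 + w)
C = 9437/9 (C = -⅑*(-9437) = 9437/9 ≈ 1048.6)
-40429/k(188, -215) + m/C = -40429/(1/(-45 + 188)) - 35247/9437/9 = -40429/(1/143) - 35247*9/9437 = -40429/1/143 - 317223/9437 = -40429*143 - 317223/9437 = -5781347 - 317223/9437 = -54558888862/9437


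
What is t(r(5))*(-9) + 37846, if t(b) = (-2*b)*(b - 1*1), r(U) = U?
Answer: 38206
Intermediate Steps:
t(b) = -2*b*(-1 + b) (t(b) = (-2*b)*(b - 1) = (-2*b)*(-1 + b) = -2*b*(-1 + b))
t(r(5))*(-9) + 37846 = (2*5*(1 - 1*5))*(-9) + 37846 = (2*5*(1 - 5))*(-9) + 37846 = (2*5*(-4))*(-9) + 37846 = -40*(-9) + 37846 = 360 + 37846 = 38206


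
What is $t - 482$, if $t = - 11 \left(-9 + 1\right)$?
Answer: $-394$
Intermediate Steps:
$t = 88$ ($t = \left(-11\right) \left(-8\right) = 88$)
$t - 482 = 88 - 482 = -394$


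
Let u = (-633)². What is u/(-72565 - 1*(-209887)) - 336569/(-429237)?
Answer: 8081810093/2183099382 ≈ 3.7020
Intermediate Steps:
u = 400689
u/(-72565 - 1*(-209887)) - 336569/(-429237) = 400689/(-72565 - 1*(-209887)) - 336569/(-429237) = 400689/(-72565 + 209887) - 336569*(-1/429237) = 400689/137322 + 336569/429237 = 400689*(1/137322) + 336569/429237 = 44521/15258 + 336569/429237 = 8081810093/2183099382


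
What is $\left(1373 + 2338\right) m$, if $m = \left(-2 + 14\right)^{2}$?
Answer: $534384$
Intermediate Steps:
$m = 144$ ($m = 12^{2} = 144$)
$\left(1373 + 2338\right) m = \left(1373 + 2338\right) 144 = 3711 \cdot 144 = 534384$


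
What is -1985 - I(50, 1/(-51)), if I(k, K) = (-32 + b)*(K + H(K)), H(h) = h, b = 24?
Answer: -101251/51 ≈ -1985.3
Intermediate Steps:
I(k, K) = -16*K (I(k, K) = (-32 + 24)*(K + K) = -16*K)
-1985 - I(50, 1/(-51)) = -1985 - (-16)/(-51) = -1985 - (-16)*(-1)/51 = -1985 - 1*16/51 = -1985 - 16/51 = -101251/51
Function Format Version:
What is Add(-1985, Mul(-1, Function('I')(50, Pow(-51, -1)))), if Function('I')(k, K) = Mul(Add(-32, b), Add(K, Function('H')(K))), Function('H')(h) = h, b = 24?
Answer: Rational(-101251, 51) ≈ -1985.3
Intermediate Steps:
Function('I')(k, K) = Mul(-16, K) (Function('I')(k, K) = Mul(Add(-32, 24), Add(K, K)) = Mul(-8, Mul(2, K)) = Mul(-16, K))
Add(-1985, Mul(-1, Function('I')(50, Pow(-51, -1)))) = Add(-1985, Mul(-1, Mul(-16, Pow(-51, -1)))) = Add(-1985, Mul(-1, Mul(-16, Rational(-1, 51)))) = Add(-1985, Mul(-1, Rational(16, 51))) = Add(-1985, Rational(-16, 51)) = Rational(-101251, 51)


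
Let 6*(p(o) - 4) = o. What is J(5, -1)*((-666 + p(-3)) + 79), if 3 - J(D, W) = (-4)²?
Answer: 15171/2 ≈ 7585.5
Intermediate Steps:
J(D, W) = -13 (J(D, W) = 3 - 1*(-4)² = 3 - 1*16 = 3 - 16 = -13)
p(o) = 4 + o/6
J(5, -1)*((-666 + p(-3)) + 79) = -13*((-666 + (4 + (⅙)*(-3))) + 79) = -13*((-666 + (4 - ½)) + 79) = -13*((-666 + 7/2) + 79) = -13*(-1325/2 + 79) = -13*(-1167/2) = 15171/2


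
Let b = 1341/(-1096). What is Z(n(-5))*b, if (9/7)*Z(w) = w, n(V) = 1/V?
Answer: 1043/5480 ≈ 0.19033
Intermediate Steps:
n(V) = 1/V
Z(w) = 7*w/9
b = -1341/1096 (b = 1341*(-1/1096) = -1341/1096 ≈ -1.2235)
Z(n(-5))*b = ((7/9)/(-5))*(-1341/1096) = ((7/9)*(-⅕))*(-1341/1096) = -7/45*(-1341/1096) = 1043/5480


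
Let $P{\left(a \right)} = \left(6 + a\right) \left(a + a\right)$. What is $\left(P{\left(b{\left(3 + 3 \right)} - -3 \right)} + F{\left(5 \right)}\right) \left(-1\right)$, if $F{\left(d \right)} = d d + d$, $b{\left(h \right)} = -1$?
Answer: $-62$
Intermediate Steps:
$F{\left(d \right)} = d + d^{2}$ ($F{\left(d \right)} = d^{2} + d = d + d^{2}$)
$P{\left(a \right)} = 2 a \left(6 + a\right)$ ($P{\left(a \right)} = \left(6 + a\right) 2 a = 2 a \left(6 + a\right)$)
$\left(P{\left(b{\left(3 + 3 \right)} - -3 \right)} + F{\left(5 \right)}\right) \left(-1\right) = \left(2 \left(-1 - -3\right) \left(6 - -2\right) + 5 \left(1 + 5\right)\right) \left(-1\right) = \left(2 \left(-1 + 3\right) \left(6 + \left(-1 + 3\right)\right) + 5 \cdot 6\right) \left(-1\right) = \left(2 \cdot 2 \left(6 + 2\right) + 30\right) \left(-1\right) = \left(2 \cdot 2 \cdot 8 + 30\right) \left(-1\right) = \left(32 + 30\right) \left(-1\right) = 62 \left(-1\right) = -62$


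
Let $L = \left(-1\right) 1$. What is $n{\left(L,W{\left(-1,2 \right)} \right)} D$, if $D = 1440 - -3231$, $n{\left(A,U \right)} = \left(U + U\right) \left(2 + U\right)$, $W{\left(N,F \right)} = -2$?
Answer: $0$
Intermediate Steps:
$L = -1$
$n{\left(A,U \right)} = 2 U \left(2 + U\right)$
$D = 4671$ ($D = 1440 + 3231 = 4671$)
$n{\left(L,W{\left(-1,2 \right)} \right)} D = 2 \left(-2\right) \left(2 - 2\right) 4671 = 2 \left(-2\right) 0 \cdot 4671 = 0 \cdot 4671 = 0$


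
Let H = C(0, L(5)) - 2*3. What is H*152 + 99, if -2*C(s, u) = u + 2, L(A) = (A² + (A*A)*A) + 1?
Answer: -12441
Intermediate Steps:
L(A) = 1 + A² + A³ (L(A) = (A² + A²*A) + 1 = (A² + A³) + 1 = 1 + A² + A³)
C(s, u) = -1 - u/2 (C(s, u) = -(u + 2)/2 = -(2 + u)/2 = -1 - u/2)
H = -165/2 (H = (-1 - (1 + 5² + 5³)/2) - 2*3 = (-1 - (1 + 25 + 125)/2) - 6 = (-1 - ½*151) - 6 = (-1 - 151/2) - 6 = -153/2 - 6 = -165/2 ≈ -82.500)
H*152 + 99 = -165/2*152 + 99 = -12540 + 99 = -12441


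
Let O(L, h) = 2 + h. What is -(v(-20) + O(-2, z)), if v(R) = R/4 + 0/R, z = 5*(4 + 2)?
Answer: -27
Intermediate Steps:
z = 30 (z = 5*6 = 30)
v(R) = R/4 (v(R) = R*(¼) + 0 = R/4 + 0 = R/4)
-(v(-20) + O(-2, z)) = -((¼)*(-20) + (2 + 30)) = -(-5 + 32) = -1*27 = -27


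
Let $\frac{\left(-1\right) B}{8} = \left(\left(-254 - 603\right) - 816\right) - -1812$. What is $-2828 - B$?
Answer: $-1716$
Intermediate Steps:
$B = -1112$ ($B = - 8 \left(\left(\left(-254 - 603\right) - 816\right) - -1812\right) = - 8 \left(\left(-857 - 816\right) + 1812\right) = - 8 \left(-1673 + 1812\right) = \left(-8\right) 139 = -1112$)
$-2828 - B = -2828 - -1112 = -2828 + 1112 = -1716$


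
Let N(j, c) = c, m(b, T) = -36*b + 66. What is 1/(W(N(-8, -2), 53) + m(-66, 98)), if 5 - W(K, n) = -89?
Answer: 1/2536 ≈ 0.00039432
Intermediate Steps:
m(b, T) = 66 - 36*b
W(K, n) = 94 (W(K, n) = 5 - 1*(-89) = 5 + 89 = 94)
1/(W(N(-8, -2), 53) + m(-66, 98)) = 1/(94 + (66 - 36*(-66))) = 1/(94 + (66 + 2376)) = 1/(94 + 2442) = 1/2536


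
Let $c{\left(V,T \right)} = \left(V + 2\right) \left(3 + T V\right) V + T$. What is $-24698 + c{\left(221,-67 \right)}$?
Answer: $-729610297$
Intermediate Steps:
$c{\left(V,T \right)} = T + V \left(2 + V\right) \left(3 + T V\right)$ ($c{\left(V,T \right)} = \left(2 + V\right) \left(3 + T V\right) V + T = V \left(2 + V\right) \left(3 + T V\right) + T = T + V \left(2 + V\right) \left(3 + T V\right)$)
$-24698 + c{\left(221,-67 \right)} = -24698 + \left(-67 + 3 \cdot 221^{2} + 6 \cdot 221 - 67 \cdot 221^{3} + 2 \left(-67\right) 221^{2}\right) = -24698 + \left(-67 + 3 \cdot 48841 + 1326 - 723188687 + 2 \left(-67\right) 48841\right) = -24698 - 729585599 = -729610297$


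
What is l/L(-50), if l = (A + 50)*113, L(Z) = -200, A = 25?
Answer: -339/8 ≈ -42.375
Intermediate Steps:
l = 8475 (l = (25 + 50)*113 = 75*113 = 8475)
l/L(-50) = 8475/(-200) = 8475*(-1/200) = -339/8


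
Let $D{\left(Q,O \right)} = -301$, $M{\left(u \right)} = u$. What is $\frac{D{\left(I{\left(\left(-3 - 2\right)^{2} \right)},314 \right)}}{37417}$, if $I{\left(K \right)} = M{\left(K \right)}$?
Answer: $- \frac{301}{37417} \approx -0.0080445$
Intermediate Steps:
$I{\left(K \right)} = K$
$\frac{D{\left(I{\left(\left(-3 - 2\right)^{2} \right)},314 \right)}}{37417} = - \frac{301}{37417}$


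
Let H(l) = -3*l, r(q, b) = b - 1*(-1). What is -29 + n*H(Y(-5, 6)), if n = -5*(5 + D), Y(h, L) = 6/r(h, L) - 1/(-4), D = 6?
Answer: 4303/28 ≈ 153.68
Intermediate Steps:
r(q, b) = 1 + b (r(q, b) = b + 1 = 1 + b)
Y(h, L) = ¼ + 6/(1 + L) (Y(h, L) = 6/(1 + L) - 1/(-4) = 6/(1 + L) - 1*(-¼) = 6/(1 + L) + ¼ = ¼ + 6/(1 + L))
n = -55 (n = -5*(5 + 6) = -5*11 = -55)
-29 + n*H(Y(-5, 6)) = -29 - (-165)*(25 + 6)/(4*(1 + 6)) = -29 - (-165)*(¼)*31/7 = -29 - (-165)*(¼)*(⅐)*31 = -29 - (-165)*31/28 = -29 - 55*(-93/28) = -29 + 5115/28 = 4303/28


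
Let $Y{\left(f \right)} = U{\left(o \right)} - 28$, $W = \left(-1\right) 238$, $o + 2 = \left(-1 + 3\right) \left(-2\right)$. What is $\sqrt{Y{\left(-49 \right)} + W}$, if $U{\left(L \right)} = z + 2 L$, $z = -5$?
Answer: $i \sqrt{283} \approx 16.823 i$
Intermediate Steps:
$o = -6$ ($o = -2 + \left(-1 + 3\right) \left(-2\right) = -2 + 2 \left(-2\right) = -2 - 4 = -6$)
$U{\left(L \right)} = -5 + 2 L$
$W = -238$
$Y{\left(f \right)} = -45$ ($Y{\left(f \right)} = \left(-5 + 2 \left(-6\right)\right) - 28 = \left(-5 - 12\right) - 28 = -17 - 28 = -45$)
$\sqrt{Y{\left(-49 \right)} + W} = \sqrt{-45 - 238} = \sqrt{-283} = i \sqrt{283}$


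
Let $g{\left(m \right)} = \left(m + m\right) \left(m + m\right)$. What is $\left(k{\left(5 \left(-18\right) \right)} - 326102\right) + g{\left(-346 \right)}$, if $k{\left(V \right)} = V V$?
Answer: $160862$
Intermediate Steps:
$k{\left(V \right)} = V^{2}$
$g{\left(m \right)} = 4 m^{2}$ ($g{\left(m \right)} = 2 m 2 m = 4 m^{2}$)
$\left(k{\left(5 \left(-18\right) \right)} - 326102\right) + g{\left(-346 \right)} = \left(\left(5 \left(-18\right)\right)^{2} - 326102\right) + 4 \left(-346\right)^{2} = \left(\left(-90\right)^{2} - 326102\right) + 4 \cdot 119716 = \left(8100 - 326102\right) + 478864 = -318002 + 478864 = 160862$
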